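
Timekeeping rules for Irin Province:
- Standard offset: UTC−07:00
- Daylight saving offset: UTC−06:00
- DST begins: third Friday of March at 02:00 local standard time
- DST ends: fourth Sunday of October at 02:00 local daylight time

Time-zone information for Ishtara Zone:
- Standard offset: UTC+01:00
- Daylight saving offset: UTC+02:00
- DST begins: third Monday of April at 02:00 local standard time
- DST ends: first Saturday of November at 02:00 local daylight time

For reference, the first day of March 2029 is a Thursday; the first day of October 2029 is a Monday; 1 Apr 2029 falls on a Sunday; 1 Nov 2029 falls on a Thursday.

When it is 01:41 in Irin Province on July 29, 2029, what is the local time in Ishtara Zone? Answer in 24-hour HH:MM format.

09:41

1 March 2029 is a Thursday, so the first Friday is March 2 and the third is March 16.
1 October 2029 is a Monday, so the first Sunday is October 7 and the fourth is October 28.
July 29, 2029 lies within the daylight-saving period (16 March – 28 October), so Irin Province is on daylight time, UTC−06:00.
01:41 Irin Province + 6h = 07:41 UTC.
1 April 2029 is a Sunday, so the first Monday is April 2 and the third is April 16.
1 November 2029 is a Thursday, so the first Saturday is November 3.
At the standard offset (UTC+01:00), 07:41 UTC + 1h = 08:41 Ishtara Zone standard time.
The standard-time date in Ishtara Zone, July 29, 2029, falls between 16 April and 3 November, so daylight saving is in effect and Ishtara Zone is at UTC+02:00.
07:41 UTC + 2h = 09:41 Ishtara Zone.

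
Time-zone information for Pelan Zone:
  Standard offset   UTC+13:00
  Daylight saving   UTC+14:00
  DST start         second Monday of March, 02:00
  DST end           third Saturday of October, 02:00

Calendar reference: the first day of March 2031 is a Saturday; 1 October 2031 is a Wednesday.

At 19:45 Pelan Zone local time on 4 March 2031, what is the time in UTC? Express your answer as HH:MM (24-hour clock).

1 March 2031 is a Saturday, so the first Monday is March 3 and the second is March 10.
1 October 2031 is a Wednesday, so the first Saturday is October 4 and the third is October 18.
4 March 2031 is outside the daylight-saving period (10 March – 18 October), so Pelan Zone is on standard time, UTC+13:00.
19:45 local − 13h = 06:45 UTC.

06:45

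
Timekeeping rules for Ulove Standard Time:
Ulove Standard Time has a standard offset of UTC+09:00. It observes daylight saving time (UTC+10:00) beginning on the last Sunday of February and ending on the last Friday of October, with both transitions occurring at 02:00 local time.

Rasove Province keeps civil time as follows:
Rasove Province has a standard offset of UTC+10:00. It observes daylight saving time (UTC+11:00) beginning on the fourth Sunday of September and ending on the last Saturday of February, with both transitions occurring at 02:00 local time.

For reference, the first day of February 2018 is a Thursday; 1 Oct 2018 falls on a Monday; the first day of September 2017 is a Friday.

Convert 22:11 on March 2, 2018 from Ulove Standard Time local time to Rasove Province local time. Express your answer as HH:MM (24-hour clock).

22:11

1 February 2018 is a Thursday, so Sundays fall on 4, 11, 18, 25; the last is February 25.
1 October 2018 is a Monday, so Fridays fall on 5, 12, 19, 26; the last is October 26.
March 2, 2018 falls between 25 February and 26 October, so daylight saving is in effect and Ulove Standard Time is at UTC+10:00.
22:11 Ulove Standard Time − 10h = 12:11 UTC.
1 September 2017 is a Friday, so the first Sunday is September 3 and the fourth is September 24.
1 February 2018 is a Thursday, so Saturdays fall on 3, 10, 17, 24; the last is February 24.
At the standard offset (UTC+10:00), 12:11 UTC + 10h = 22:11 Rasove Province standard time.
Daylight saving runs 24 September 2017 – 24 February 2018; the standard-time date in Rasove Province, March 2, 2018, is outside that window, so Rasove Province is on standard time at UTC+10:00.
12:11 UTC + 10h = 22:11 Rasove Province.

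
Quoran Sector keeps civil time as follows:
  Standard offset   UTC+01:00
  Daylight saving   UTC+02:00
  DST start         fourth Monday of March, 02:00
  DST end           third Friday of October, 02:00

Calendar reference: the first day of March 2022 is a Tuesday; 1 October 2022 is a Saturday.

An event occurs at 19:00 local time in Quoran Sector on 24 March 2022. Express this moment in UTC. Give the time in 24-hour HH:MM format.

1 March 2022 is a Tuesday, so the first Monday is March 7 and the fourth is March 28.
1 October 2022 is a Saturday, so the first Friday is October 7 and the third is October 21.
24 March 2022 is outside the daylight-saving period (28 March – 21 October), so Quoran Sector is on standard time, UTC+01:00.
19:00 local − 1h = 18:00 UTC.

18:00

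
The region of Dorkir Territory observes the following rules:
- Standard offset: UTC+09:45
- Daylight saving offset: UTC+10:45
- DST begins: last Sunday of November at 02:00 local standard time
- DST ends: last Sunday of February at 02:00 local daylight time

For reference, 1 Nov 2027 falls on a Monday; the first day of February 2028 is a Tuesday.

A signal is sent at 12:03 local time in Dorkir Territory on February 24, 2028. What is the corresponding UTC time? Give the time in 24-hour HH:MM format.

1 November 2027 is a Monday, so Sundays fall on 7, 14, 21, 28; the last is November 28.
1 February 2028 is a Tuesday, so Sundays fall on 6, 13, 20, 27; the last is February 27.
Daylight saving runs 28 November 2027 – 27 February 2028; February 24, 2028 is inside that window, so Dorkir Territory is at UTC+10:45.
12:03 local − 10h45m = 01:18 UTC.

01:18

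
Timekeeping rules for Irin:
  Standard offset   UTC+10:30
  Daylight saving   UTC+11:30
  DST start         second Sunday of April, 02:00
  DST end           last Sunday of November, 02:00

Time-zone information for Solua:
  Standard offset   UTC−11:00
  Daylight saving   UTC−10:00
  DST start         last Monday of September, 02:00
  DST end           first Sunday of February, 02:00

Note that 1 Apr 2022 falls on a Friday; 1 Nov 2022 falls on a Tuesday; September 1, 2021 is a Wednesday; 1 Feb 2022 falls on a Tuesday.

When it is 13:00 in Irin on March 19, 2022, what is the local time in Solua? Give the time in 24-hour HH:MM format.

15:30

1 April 2022 is a Friday, so the first Sunday is April 3 and the second is April 10.
1 November 2022 is a Tuesday, so Sundays fall on 6, 13, 20, 27; the last is November 27.
March 19, 2022 is outside the daylight-saving period (10 April – 27 November), so Irin is on standard time, UTC+10:30.
13:00 Irin − 10h30m = 02:30 UTC.
1 September 2021 is a Wednesday, so Mondays fall on 6, 13, 20, 27; the last is September 27.
1 February 2022 is a Tuesday, so the first Sunday is February 6.
At the standard offset (UTC−11:00), 02:30 UTC − 11h = 15:30 Solua standard time (rolling into the previous day, 18 March 2022).
The standard-time date in Solua, March 18, 2022, does not fall between 27 September 2021 and 6 February 2022, so daylight saving is not in effect and Solua is at UTC−11:00.
02:30 UTC − 11h = 15:30 Solua (rolling into the previous day, 18 March 2022).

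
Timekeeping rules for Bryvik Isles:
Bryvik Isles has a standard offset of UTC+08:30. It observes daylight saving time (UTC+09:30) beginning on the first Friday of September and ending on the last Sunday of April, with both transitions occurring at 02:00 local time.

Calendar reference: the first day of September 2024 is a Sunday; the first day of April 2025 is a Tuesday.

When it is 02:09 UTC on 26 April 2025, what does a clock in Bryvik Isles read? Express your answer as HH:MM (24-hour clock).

11:39

1 September 2024 is a Sunday, so the first Friday is September 6.
1 April 2025 is a Tuesday, so Sundays fall on 6, 13, 20, 27; the last is April 27.
At the standard offset (UTC+08:30), 02:09 UTC + 8h30m = 10:39 Bryvik Isles standard time.
The standard-time date in Bryvik Isles, 26 April 2025, lies within the daylight-saving period (6 September 2024 – 27 April 2025), so Bryvik Isles is on daylight time, UTC+09:30.
02:09 UTC + 9h30m = 11:39 local.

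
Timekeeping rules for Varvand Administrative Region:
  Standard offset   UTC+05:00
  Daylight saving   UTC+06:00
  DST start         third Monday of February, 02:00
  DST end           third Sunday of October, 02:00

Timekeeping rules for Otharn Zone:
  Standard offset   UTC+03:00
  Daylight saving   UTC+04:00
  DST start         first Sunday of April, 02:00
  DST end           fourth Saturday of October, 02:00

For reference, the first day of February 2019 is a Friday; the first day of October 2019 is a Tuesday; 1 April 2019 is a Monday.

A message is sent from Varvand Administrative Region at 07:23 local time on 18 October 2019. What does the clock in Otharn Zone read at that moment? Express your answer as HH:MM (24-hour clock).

1 February 2019 is a Friday, so the first Monday is February 4 and the third is February 18.
1 October 2019 is a Tuesday, so the first Sunday is October 6 and the third is October 20.
18 October 2019 falls between 18 February and 20 October, so daylight saving is in effect and Varvand Administrative Region is at UTC+06:00.
07:23 Varvand Administrative Region − 6h = 01:23 UTC.
1 April 2019 is a Monday, so the first Sunday is April 7.
1 October 2019 is a Tuesday, so the first Saturday is October 5 and the fourth is October 26.
At the standard offset (UTC+03:00), 01:23 UTC + 3h = 04:23 Otharn Zone standard time.
Daylight saving runs 7 April – 26 October; the standard-time date in Otharn Zone, 18 October 2019, is inside that window, so Otharn Zone is at UTC+04:00.
01:23 UTC + 4h = 05:23 Otharn Zone.

05:23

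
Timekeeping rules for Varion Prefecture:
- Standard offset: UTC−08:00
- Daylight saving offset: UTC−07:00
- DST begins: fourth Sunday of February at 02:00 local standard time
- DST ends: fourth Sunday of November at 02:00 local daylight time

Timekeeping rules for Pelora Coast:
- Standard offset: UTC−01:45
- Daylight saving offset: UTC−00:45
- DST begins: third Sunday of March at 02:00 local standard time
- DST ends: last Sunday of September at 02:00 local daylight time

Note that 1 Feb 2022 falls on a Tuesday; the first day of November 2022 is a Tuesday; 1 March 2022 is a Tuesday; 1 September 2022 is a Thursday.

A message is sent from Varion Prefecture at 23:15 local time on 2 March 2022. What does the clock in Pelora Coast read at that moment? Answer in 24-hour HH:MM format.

1 February 2022 is a Tuesday, so the first Sunday is February 6 and the fourth is February 27.
1 November 2022 is a Tuesday, so the first Sunday is November 6 and the fourth is November 27.
2 March 2022 lies within the daylight-saving period (27 February – 27 November), so Varion Prefecture is on daylight time, UTC−07:00.
23:15 Varion Prefecture + 7h = 06:15 UTC (rolling into the next day, 3 March 2022).
1 March 2022 is a Tuesday, so the first Sunday is March 6 and the third is March 20.
1 September 2022 is a Thursday, so Sundays fall on 4, 11, 18, 25; the last is September 25.
At the standard offset (UTC−01:45), 06:15 UTC − 1h45m = 04:30 Pelora Coast standard time.
The standard-time date in Pelora Coast, 3 March 2022, is outside the daylight-saving period (20 March – 25 September), so Pelora Coast is on standard time, UTC−01:45.
06:15 UTC − 1h45m = 04:30 Pelora Coast.

04:30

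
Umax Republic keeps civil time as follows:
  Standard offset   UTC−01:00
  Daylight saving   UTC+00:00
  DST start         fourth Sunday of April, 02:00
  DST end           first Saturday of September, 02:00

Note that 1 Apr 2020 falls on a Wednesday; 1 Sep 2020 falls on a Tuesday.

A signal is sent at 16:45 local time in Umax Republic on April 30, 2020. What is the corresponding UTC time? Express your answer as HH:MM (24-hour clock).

1 April 2020 is a Wednesday, so the first Sunday is April 5 and the fourth is April 26.
1 September 2020 is a Tuesday, so the first Saturday is September 5.
April 30, 2020 lies within the daylight-saving period (26 April – 5 September), so Umax Republic is on daylight time, UTC+00:00.
16:45 local − 0h = 16:45 UTC.

16:45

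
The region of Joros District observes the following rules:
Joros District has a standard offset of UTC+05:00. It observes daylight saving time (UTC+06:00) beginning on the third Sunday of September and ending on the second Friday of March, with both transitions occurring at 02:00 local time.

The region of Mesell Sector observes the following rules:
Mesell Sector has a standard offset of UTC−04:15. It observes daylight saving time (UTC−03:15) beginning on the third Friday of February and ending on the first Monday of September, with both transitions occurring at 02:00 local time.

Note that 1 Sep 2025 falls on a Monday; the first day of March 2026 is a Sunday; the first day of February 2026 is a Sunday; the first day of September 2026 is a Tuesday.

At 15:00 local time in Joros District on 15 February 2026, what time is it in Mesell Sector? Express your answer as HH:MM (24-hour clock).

04:45

1 September 2025 is a Monday, so the first Sunday is September 7 and the third is September 21.
1 March 2026 is a Sunday, so the first Friday is March 6 and the second is March 13.
15 February 2026 falls between 21 September 2025 and 13 March 2026, so daylight saving is in effect and Joros District is at UTC+06:00.
15:00 Joros District − 6h = 09:00 UTC.
1 February 2026 is a Sunday, so the first Friday is February 6 and the third is February 20.
1 September 2026 is a Tuesday, so the first Monday is September 7.
At the standard offset (UTC−04:15), 09:00 UTC − 4h15m = 04:45 Mesell Sector standard time.
The standard-time date in Mesell Sector, 15 February 2026, does not fall between 20 February and 7 September, so daylight saving is not in effect and Mesell Sector is at UTC−04:15.
09:00 UTC − 4h15m = 04:45 Mesell Sector.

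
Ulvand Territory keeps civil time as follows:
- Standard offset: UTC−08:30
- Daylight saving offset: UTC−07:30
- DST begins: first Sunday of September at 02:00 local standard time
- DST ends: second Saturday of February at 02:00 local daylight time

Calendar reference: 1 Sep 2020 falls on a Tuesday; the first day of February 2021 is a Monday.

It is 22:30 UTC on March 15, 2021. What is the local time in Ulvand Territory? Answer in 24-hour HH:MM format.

1 September 2020 is a Tuesday, so the first Sunday is September 6.
1 February 2021 is a Monday, so the first Saturday is February 6 and the second is February 13.
At the standard offset (UTC−08:30), 22:30 UTC − 8h30m = 14:00 Ulvand Territory standard time.
Daylight saving runs 6 September 2020 – 13 February 2021; the standard-time date in Ulvand Territory, March 15, 2021, is outside that window, so Ulvand Territory is on standard time at UTC−08:30.
22:30 UTC − 8h30m = 14:00 local.

14:00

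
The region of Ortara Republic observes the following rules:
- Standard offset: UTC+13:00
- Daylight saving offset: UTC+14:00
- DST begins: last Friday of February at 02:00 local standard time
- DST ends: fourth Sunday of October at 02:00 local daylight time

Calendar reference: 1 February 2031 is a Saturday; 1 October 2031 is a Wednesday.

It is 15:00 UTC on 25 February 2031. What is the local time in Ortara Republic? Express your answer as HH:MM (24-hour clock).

1 February 2031 is a Saturday, so Fridays fall on 7, 14, 21, 28; the last is February 28.
1 October 2031 is a Wednesday, so the first Sunday is October 5 and the fourth is October 26.
At the standard offset (UTC+13:00), 15:00 UTC + 13h = 04:00 Ortara Republic standard time (rolling into the next day, 26 February 2031).
Daylight saving runs 28 February – 26 October; the standard-time date in Ortara Republic, 26 February 2031, is outside that window, so Ortara Republic is on standard time at UTC+13:00.
15:00 UTC + 13h = 04:00 local (rolling into the next day, 26 February 2031).

04:00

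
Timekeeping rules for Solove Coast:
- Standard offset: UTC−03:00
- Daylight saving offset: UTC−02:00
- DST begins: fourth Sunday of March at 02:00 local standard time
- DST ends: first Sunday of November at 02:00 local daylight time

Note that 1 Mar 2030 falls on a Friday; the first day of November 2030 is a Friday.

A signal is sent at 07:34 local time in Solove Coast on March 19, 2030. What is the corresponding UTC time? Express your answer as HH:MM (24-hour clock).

1 March 2030 is a Friday, so the first Sunday is March 3 and the fourth is March 24.
1 November 2030 is a Friday, so the first Sunday is November 3.
March 19, 2030 does not fall between 24 March and 3 November, so daylight saving is not in effect and Solove Coast is at UTC−03:00.
07:34 local + 3h = 10:34 UTC.

10:34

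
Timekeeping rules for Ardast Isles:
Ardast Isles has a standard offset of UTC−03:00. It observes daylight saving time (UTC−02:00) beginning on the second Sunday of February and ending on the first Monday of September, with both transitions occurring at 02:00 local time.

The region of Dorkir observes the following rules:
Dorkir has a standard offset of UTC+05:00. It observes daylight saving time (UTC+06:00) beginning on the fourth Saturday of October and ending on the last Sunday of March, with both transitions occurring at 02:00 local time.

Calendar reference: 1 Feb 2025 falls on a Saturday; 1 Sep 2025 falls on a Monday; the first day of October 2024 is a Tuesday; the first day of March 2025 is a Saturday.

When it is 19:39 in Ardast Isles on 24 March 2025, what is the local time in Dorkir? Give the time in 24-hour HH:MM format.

03:39

1 February 2025 is a Saturday, so the first Sunday is February 2 and the second is February 9.
1 September 2025 is a Monday, so the first Monday is September 1.
24 March 2025 lies within the daylight-saving period (9 February – 1 September), so Ardast Isles is on daylight time, UTC−02:00.
19:39 Ardast Isles + 2h = 21:39 UTC.
1 October 2024 is a Tuesday, so the first Saturday is October 5 and the fourth is October 26.
1 March 2025 is a Saturday, so Sundays fall on 2, 9, 16, 23, 30; the last is March 30.
At the standard offset (UTC+05:00), 21:39 UTC + 5h = 02:39 Dorkir standard time (rolling into the next day, 25 March 2025).
The standard-time date in Dorkir, 25 March 2025, falls between 26 October 2024 and 30 March 2025, so daylight saving is in effect and Dorkir is at UTC+06:00.
21:39 UTC + 6h = 03:39 Dorkir (rolling into the next day, 25 March 2025).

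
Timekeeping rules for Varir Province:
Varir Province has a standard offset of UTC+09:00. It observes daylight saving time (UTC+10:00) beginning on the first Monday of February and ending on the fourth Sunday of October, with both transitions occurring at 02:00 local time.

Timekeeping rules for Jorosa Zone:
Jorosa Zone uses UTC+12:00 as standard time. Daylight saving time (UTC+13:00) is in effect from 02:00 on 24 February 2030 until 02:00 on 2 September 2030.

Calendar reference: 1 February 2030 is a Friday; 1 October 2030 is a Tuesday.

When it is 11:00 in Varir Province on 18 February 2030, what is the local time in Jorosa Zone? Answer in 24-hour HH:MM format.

1 February 2030 is a Friday, so the first Monday is February 4.
1 October 2030 is a Tuesday, so the first Sunday is October 6 and the fourth is October 27.
18 February 2030 lies within the daylight-saving period (4 February – 27 October), so Varir Province is on daylight time, UTC+10:00.
11:00 Varir Province − 10h = 01:00 UTC.
At the standard offset (UTC+12:00), 01:00 UTC + 12h = 13:00 Jorosa Zone standard time.
The standard-time date in Jorosa Zone, 18 February 2030, does not fall between 24 February and 2 September, so daylight saving is not in effect and Jorosa Zone is at UTC+12:00.
01:00 UTC + 12h = 13:00 Jorosa Zone.

13:00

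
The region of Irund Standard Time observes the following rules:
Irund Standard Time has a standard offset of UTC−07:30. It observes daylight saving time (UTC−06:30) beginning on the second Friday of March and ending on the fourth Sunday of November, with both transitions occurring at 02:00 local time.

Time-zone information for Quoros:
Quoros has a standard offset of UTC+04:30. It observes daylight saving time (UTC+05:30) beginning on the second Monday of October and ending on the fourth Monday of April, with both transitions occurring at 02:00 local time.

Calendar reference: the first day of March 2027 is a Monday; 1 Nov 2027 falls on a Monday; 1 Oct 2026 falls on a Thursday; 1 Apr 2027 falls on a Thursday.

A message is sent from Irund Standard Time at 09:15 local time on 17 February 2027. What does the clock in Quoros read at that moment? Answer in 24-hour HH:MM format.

22:15

1 March 2027 is a Monday, so the first Friday is March 5 and the second is March 12.
1 November 2027 is a Monday, so the first Sunday is November 7 and the fourth is November 28.
Daylight saving runs 12 March – 28 November; 17 February 2027 is outside that window, so Irund Standard Time is on standard time at UTC−07:30.
09:15 Irund Standard Time + 7h30m = 16:45 UTC.
1 October 2026 is a Thursday, so the first Monday is October 5 and the second is October 12.
1 April 2027 is a Thursday, so the first Monday is April 5 and the fourth is April 26.
At the standard offset (UTC+04:30), 16:45 UTC + 4h30m = 21:15 Quoros standard time.
The standard-time date in Quoros, 17 February 2027, falls between 12 October 2026 and 26 April 2027, so daylight saving is in effect and Quoros is at UTC+05:30.
16:45 UTC + 5h30m = 22:15 Quoros.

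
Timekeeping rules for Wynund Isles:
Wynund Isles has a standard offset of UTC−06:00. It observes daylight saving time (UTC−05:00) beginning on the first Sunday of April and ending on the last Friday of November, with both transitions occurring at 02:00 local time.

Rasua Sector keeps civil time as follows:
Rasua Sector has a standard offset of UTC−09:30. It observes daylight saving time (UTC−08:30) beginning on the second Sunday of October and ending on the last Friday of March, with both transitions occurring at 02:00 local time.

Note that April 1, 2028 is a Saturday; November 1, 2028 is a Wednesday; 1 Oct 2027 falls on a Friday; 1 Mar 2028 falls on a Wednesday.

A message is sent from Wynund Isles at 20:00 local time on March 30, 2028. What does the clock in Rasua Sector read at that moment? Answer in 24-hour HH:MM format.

1 April 2028 is a Saturday, so the first Sunday is April 2.
1 November 2028 is a Wednesday, so Fridays fall on 3, 10, 17, 24; the last is November 24.
Daylight saving runs 2 April – 24 November; March 30, 2028 is outside that window, so Wynund Isles is on standard time at UTC−06:00.
20:00 Wynund Isles + 6h = 02:00 UTC (rolling into the next day, 31 March 2028).
1 October 2027 is a Friday, so the first Sunday is October 3 and the second is October 10.
1 March 2028 is a Wednesday, so Fridays fall on 3, 10, 17, 24, 31; the last is March 31.
At the standard offset (UTC−09:30), 02:00 UTC − 9h30m = 16:30 Rasua Sector standard time (rolling into the previous day, 30 March 2028).
The standard-time date in Rasua Sector, March 30, 2028, lies within the daylight-saving period (10 October 2027 – 31 March 2028), so Rasua Sector is on daylight time, UTC−08:30.
02:00 UTC − 8h30m = 17:30 Rasua Sector (rolling into the previous day, 30 March 2028).

17:30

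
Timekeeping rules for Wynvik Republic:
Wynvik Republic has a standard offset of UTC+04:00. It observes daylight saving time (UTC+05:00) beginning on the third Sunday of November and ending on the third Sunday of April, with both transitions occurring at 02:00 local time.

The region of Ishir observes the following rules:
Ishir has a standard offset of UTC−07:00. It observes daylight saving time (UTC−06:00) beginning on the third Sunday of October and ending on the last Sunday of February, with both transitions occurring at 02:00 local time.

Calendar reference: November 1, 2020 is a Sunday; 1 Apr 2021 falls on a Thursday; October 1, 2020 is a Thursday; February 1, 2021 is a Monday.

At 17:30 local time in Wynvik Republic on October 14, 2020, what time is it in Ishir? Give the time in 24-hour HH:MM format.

1 November 2020 is a Sunday, so the first Sunday is November 1 and the third is November 15.
1 April 2021 is a Thursday, so the first Sunday is April 4 and the third is April 18.
Daylight saving runs 15 November 2020 – 18 April 2021; October 14, 2020 is outside that window, so Wynvik Republic is on standard time at UTC+04:00.
17:30 Wynvik Republic − 4h = 13:30 UTC.
1 October 2020 is a Thursday, so the first Sunday is October 4 and the third is October 18.
1 February 2021 is a Monday, so Sundays fall on 7, 14, 21, 28; the last is February 28.
At the standard offset (UTC−07:00), 13:30 UTC − 7h = 06:30 Ishir standard time.
Daylight saving runs 18 October 2020 – 28 February 2021; the standard-time date in Ishir, October 14, 2020, is outside that window, so Ishir is on standard time at UTC−07:00.
13:30 UTC − 7h = 06:30 Ishir.

06:30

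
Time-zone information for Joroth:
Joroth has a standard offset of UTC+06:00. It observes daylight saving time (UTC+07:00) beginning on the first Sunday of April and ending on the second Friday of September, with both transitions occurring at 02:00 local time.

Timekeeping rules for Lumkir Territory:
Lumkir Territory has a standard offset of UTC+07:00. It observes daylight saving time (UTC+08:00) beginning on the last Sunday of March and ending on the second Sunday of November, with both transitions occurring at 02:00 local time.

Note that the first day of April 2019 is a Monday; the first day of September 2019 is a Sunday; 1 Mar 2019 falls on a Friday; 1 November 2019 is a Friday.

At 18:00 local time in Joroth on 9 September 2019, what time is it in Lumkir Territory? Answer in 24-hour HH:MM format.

19:00

1 April 2019 is a Monday, so the first Sunday is April 7.
1 September 2019 is a Sunday, so the first Friday is September 6 and the second is September 13.
Daylight saving runs 7 April – 13 September; 9 September 2019 is inside that window, so Joroth is at UTC+07:00.
18:00 Joroth − 7h = 11:00 UTC.
1 March 2019 is a Friday, so Sundays fall on 3, 10, 17, 24, 31; the last is March 31.
1 November 2019 is a Friday, so the first Sunday is November 3 and the second is November 10.
At the standard offset (UTC+07:00), 11:00 UTC + 7h = 18:00 Lumkir Territory standard time.
The standard-time date in Lumkir Territory, 9 September 2019, falls between 31 March and 10 November, so daylight saving is in effect and Lumkir Territory is at UTC+08:00.
11:00 UTC + 8h = 19:00 Lumkir Territory.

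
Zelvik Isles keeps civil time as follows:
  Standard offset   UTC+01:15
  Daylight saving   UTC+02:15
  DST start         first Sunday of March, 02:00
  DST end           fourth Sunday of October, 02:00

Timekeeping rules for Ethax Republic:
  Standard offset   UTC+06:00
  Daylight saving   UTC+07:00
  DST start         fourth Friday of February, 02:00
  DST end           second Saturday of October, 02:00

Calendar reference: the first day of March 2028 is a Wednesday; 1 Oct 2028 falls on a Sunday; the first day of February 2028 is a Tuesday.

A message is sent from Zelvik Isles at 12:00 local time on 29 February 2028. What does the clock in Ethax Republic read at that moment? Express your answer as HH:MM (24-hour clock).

17:45

1 March 2028 is a Wednesday, so the first Sunday is March 5.
1 October 2028 is a Sunday, so the first Sunday is October 1 and the fourth is October 22.
29 February 2028 does not fall between 5 March and 22 October, so daylight saving is not in effect and Zelvik Isles is at UTC+01:15.
12:00 Zelvik Isles − 1h15m = 10:45 UTC.
1 February 2028 is a Tuesday, so the first Friday is February 4 and the fourth is February 25.
1 October 2028 is a Sunday, so the first Saturday is October 7 and the second is October 14.
At the standard offset (UTC+06:00), 10:45 UTC + 6h = 16:45 Ethax Republic standard time.
The standard-time date in Ethax Republic, 29 February 2028, lies within the daylight-saving period (25 February – 14 October), so Ethax Republic is on daylight time, UTC+07:00.
10:45 UTC + 7h = 17:45 Ethax Republic.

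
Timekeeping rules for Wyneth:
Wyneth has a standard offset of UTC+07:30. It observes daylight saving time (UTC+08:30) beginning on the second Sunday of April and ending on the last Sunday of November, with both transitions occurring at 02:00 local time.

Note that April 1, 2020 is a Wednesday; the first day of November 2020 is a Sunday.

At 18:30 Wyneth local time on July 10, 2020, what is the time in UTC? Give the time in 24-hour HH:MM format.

10:00

1 April 2020 is a Wednesday, so the first Sunday is April 5 and the second is April 12.
1 November 2020 is a Sunday, so Sundays fall on 1, 8, 15, 22, 29; the last is November 29.
July 10, 2020 lies within the daylight-saving period (12 April – 29 November), so Wyneth is on daylight time, UTC+08:30.
18:30 local − 8h30m = 10:00 UTC.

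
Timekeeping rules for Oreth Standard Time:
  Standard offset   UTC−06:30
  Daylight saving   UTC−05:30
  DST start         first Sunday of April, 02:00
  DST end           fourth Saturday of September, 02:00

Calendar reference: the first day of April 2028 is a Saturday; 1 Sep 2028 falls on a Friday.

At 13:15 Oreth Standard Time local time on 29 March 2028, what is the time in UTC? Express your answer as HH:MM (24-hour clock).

1 April 2028 is a Saturday, so the first Sunday is April 2.
1 September 2028 is a Friday, so the first Saturday is September 2 and the fourth is September 23.
29 March 2028 does not fall between 2 April and 23 September, so daylight saving is not in effect and Oreth Standard Time is at UTC−06:30.
13:15 local + 6h30m = 19:45 UTC.

19:45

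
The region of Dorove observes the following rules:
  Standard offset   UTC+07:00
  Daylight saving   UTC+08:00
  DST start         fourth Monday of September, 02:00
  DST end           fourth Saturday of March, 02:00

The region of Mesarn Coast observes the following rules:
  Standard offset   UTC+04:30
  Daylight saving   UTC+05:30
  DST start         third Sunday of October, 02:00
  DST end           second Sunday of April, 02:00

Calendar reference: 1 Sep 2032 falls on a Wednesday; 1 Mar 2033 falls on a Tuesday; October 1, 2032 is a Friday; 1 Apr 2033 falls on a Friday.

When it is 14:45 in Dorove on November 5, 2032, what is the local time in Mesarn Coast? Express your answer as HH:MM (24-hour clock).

12:15

1 September 2032 is a Wednesday, so the first Monday is September 6 and the fourth is September 27.
1 March 2033 is a Tuesday, so the first Saturday is March 5 and the fourth is March 26.
November 5, 2032 lies within the daylight-saving period (27 September 2032 – 26 March 2033), so Dorove is on daylight time, UTC+08:00.
14:45 Dorove − 8h = 06:45 UTC.
1 October 2032 is a Friday, so the first Sunday is October 3 and the third is October 17.
1 April 2033 is a Friday, so the first Sunday is April 3 and the second is April 10.
At the standard offset (UTC+04:30), 06:45 UTC + 4h30m = 11:15 Mesarn Coast standard time.
The standard-time date in Mesarn Coast, November 5, 2032, lies within the daylight-saving period (17 October 2032 – 10 April 2033), so Mesarn Coast is on daylight time, UTC+05:30.
06:45 UTC + 5h30m = 12:15 Mesarn Coast.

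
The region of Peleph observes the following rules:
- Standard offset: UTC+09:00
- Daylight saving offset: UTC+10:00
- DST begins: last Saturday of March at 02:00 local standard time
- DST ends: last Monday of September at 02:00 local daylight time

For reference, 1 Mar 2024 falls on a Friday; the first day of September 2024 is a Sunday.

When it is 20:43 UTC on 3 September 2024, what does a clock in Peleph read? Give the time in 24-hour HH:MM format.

06:43

1 March 2024 is a Friday, so Saturdays fall on 2, 9, 16, 23, 30; the last is March 30.
1 September 2024 is a Sunday, so Mondays fall on 2, 9, 16, 23, 30; the last is September 30.
At the standard offset (UTC+09:00), 20:43 UTC + 9h = 05:43 Peleph standard time (rolling into the next day, 4 September 2024).
Daylight saving runs 30 March – 30 September; the standard-time date in Peleph, 4 September 2024, is inside that window, so Peleph is at UTC+10:00.
20:43 UTC + 10h = 06:43 local (rolling into the next day, 4 September 2024).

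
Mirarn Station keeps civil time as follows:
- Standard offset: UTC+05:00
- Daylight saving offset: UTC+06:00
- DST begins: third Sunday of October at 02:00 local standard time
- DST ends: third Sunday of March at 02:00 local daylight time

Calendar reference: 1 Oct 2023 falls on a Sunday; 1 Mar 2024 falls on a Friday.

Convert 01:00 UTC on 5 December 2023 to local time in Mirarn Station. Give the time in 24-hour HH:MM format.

07:00

1 October 2023 is a Sunday, so the first Sunday is October 1 and the third is October 15.
1 March 2024 is a Friday, so the first Sunday is March 3 and the third is March 17.
At the standard offset (UTC+05:00), 01:00 UTC + 5h = 06:00 Mirarn Station standard time.
Daylight saving runs 15 October 2023 – 17 March 2024; the standard-time date in Mirarn Station, 5 December 2023, is inside that window, so Mirarn Station is at UTC+06:00.
01:00 UTC + 6h = 07:00 local.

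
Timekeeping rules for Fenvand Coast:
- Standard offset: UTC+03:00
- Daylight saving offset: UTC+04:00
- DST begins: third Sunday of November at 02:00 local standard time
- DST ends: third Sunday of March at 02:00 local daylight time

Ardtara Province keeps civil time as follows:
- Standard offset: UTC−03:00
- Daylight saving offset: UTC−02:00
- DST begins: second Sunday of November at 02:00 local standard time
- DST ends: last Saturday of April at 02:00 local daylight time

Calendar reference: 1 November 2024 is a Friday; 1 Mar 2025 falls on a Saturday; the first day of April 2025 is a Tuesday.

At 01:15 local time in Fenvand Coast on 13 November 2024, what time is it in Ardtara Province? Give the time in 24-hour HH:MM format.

1 November 2024 is a Friday, so the first Sunday is November 3 and the third is November 17.
1 March 2025 is a Saturday, so the first Sunday is March 2 and the third is March 16.
13 November 2024 is outside the daylight-saving period (17 November 2024 – 16 March 2025), so Fenvand Coast is on standard time, UTC+03:00.
01:15 Fenvand Coast − 3h = 22:15 UTC (rolling into the previous day, 12 November 2024).
1 November 2024 is a Friday, so the first Sunday is November 3 and the second is November 10.
1 April 2025 is a Tuesday, so Saturdays fall on 5, 12, 19, 26; the last is April 26.
At the standard offset (UTC−03:00), 22:15 UTC − 3h = 19:15 Ardtara Province standard time.
The standard-time date in Ardtara Province, 12 November 2024, lies within the daylight-saving period (10 November 2024 – 26 April 2025), so Ardtara Province is on daylight time, UTC−02:00.
22:15 UTC − 2h = 20:15 Ardtara Province.

20:15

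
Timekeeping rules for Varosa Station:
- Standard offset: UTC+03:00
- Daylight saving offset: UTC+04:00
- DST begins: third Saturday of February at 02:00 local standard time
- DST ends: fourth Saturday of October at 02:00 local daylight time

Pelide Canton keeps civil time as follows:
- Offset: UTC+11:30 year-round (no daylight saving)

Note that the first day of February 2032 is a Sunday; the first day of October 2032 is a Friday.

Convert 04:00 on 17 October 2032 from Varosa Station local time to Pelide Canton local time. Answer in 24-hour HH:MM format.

11:30

1 February 2032 is a Sunday, so the first Saturday is February 7 and the third is February 21.
1 October 2032 is a Friday, so the first Saturday is October 2 and the fourth is October 23.
Daylight saving runs 21 February – 23 October; 17 October 2032 is inside that window, so Varosa Station is at UTC+04:00.
04:00 Varosa Station − 4h = 00:00 UTC.
Pelide Canton has no daylight saving, so its offset is UTC+11:30 year-round.
00:00 UTC + 11h30m = 11:30 Pelide Canton.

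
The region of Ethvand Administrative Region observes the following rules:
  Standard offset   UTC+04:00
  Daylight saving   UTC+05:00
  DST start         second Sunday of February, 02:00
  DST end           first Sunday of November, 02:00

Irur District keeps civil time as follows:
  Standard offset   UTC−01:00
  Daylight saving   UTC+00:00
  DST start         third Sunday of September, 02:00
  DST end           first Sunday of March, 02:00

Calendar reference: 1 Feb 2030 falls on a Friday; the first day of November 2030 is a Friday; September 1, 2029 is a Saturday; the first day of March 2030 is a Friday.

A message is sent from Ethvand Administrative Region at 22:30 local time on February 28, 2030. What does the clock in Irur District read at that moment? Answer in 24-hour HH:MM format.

1 February 2030 is a Friday, so the first Sunday is February 3 and the second is February 10.
1 November 2030 is a Friday, so the first Sunday is November 3.
February 28, 2030 falls between 10 February and 3 November, so daylight saving is in effect and Ethvand Administrative Region is at UTC+05:00.
22:30 Ethvand Administrative Region − 5h = 17:30 UTC.
1 September 2029 is a Saturday, so the first Sunday is September 2 and the third is September 16.
1 March 2030 is a Friday, so the first Sunday is March 3.
At the standard offset (UTC−01:00), 17:30 UTC − 1h = 16:30 Irur District standard time.
The standard-time date in Irur District, February 28, 2030, lies within the daylight-saving period (16 September 2029 – 3 March 2030), so Irur District is on daylight time, UTC+00:00.
17:30 UTC + 0h = 17:30 Irur District.

17:30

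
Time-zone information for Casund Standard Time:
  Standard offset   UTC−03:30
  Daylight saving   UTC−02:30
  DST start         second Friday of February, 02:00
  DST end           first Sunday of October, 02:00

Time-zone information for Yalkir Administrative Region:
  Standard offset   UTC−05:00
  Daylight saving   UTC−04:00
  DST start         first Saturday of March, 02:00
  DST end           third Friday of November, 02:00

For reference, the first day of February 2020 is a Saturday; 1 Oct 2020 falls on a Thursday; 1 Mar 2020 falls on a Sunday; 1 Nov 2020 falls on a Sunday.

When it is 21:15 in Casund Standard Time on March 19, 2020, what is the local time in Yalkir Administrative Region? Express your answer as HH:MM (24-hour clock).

19:45

1 February 2020 is a Saturday, so the first Friday is February 7 and the second is February 14.
1 October 2020 is a Thursday, so the first Sunday is October 4.
March 19, 2020 lies within the daylight-saving period (14 February – 4 October), so Casund Standard Time is on daylight time, UTC−02:30.
21:15 Casund Standard Time + 2h30m = 23:45 UTC.
1 March 2020 is a Sunday, so the first Saturday is March 7.
1 November 2020 is a Sunday, so the first Friday is November 6 and the third is November 20.
At the standard offset (UTC−05:00), 23:45 UTC − 5h = 18:45 Yalkir Administrative Region standard time.
Daylight saving runs 7 March – 20 November; the standard-time date in Yalkir Administrative Region, March 19, 2020, is inside that window, so Yalkir Administrative Region is at UTC−04:00.
23:45 UTC − 4h = 19:45 Yalkir Administrative Region.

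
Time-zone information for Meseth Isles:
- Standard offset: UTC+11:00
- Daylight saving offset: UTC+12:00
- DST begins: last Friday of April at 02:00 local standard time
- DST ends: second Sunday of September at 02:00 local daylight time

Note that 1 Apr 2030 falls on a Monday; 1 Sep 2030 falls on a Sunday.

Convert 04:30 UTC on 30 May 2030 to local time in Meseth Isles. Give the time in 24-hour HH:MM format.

16:30

1 April 2030 is a Monday, so Fridays fall on 5, 12, 19, 26; the last is April 26.
1 September 2030 is a Sunday, so the first Sunday is September 1 and the second is September 8.
At the standard offset (UTC+11:00), 04:30 UTC + 11h = 15:30 Meseth Isles standard time.
The standard-time date in Meseth Isles, 30 May 2030, lies within the daylight-saving period (26 April – 8 September), so Meseth Isles is on daylight time, UTC+12:00.
04:30 UTC + 12h = 16:30 local.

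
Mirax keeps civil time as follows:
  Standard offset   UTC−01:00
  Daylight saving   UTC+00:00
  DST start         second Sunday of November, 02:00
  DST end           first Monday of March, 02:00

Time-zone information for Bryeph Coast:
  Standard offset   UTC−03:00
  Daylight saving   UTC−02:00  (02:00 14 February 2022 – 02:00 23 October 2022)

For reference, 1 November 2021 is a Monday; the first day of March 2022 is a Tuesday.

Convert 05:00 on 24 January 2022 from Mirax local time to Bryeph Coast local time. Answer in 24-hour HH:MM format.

02:00

1 November 2021 is a Monday, so the first Sunday is November 7 and the second is November 14.
1 March 2022 is a Tuesday, so the first Monday is March 7.
24 January 2022 lies within the daylight-saving period (14 November 2021 – 7 March 2022), so Mirax is on daylight time, UTC+00:00.
05:00 Mirax − 0h = 05:00 UTC.
At the standard offset (UTC−03:00), 05:00 UTC − 3h = 02:00 Bryeph Coast standard time.
The standard-time date in Bryeph Coast, 24 January 2022, does not fall between 14 February and 23 October, so daylight saving is not in effect and Bryeph Coast is at UTC−03:00.
05:00 UTC − 3h = 02:00 Bryeph Coast.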